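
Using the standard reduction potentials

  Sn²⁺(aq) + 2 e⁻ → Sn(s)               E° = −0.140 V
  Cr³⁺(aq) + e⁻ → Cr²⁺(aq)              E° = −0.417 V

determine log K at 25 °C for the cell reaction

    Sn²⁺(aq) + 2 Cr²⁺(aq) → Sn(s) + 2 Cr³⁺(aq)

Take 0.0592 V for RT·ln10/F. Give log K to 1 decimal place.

The Sn²⁺/Sn couple is reduced (cathode); E°cell = −0.140 − (−0.417) = +0.277 V with n = 2.
At equilibrium E = 0, so log K = nE°cell / 0.0592 = (2)(+0.277) / 0.0592 = 9.4.

log K = 9.4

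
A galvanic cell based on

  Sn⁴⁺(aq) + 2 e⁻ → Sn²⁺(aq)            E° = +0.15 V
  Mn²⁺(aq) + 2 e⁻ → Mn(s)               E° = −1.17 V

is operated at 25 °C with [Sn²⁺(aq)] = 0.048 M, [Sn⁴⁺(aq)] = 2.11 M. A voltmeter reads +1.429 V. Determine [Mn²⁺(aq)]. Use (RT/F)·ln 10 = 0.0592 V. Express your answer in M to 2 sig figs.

0.0091 M

With Sn⁴⁺/Sn²⁺ at the cathode and Mn²⁺/Mn at the anode, E°cell = +0.15 − (−1.17) = +1.32 V (n = 2).
Rearranging E = E° − (0.0592/n)·log Q gives log Q = 2(+1.32 − (+1.429))/0.0592 = −3.682.
Balancing electrons gives Sn⁴⁺(aq) + Mn(s) → Sn²⁺(aq) + Mn²⁺(aq); thus Q = ([Sn²⁺(aq)]·[Mn²⁺(aq)]) / [Sn⁴⁺(aq)].
Solving for the unknown gives log [Mn²⁺(aq)] = −2.039, so [Mn²⁺(aq)] ≈ 0.0091 M.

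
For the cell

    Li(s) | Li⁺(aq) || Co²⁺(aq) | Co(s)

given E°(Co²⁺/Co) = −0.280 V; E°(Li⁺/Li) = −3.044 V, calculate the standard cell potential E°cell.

+2.764 V

By convention the left-hand electrode in cell notation is the anode (oxidation) and the right-hand electrode is the cathode (reduction).
E°cell = E°(right) − E°(left) = −0.280 − (−3.044) = +2.764 V.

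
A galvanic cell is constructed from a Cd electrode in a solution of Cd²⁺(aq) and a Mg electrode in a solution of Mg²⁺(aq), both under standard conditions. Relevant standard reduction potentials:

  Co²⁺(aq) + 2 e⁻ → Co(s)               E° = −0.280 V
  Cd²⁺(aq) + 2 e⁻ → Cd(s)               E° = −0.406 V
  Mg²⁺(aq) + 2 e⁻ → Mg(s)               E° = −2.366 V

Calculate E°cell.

The Cd²⁺/Cd couple has the higher E°, so Cd ion is reduced (cathode) and Mg is oxidized (anode).
E°cell = E°(cathode) − E°(anode) = −0.406 − (−2.366) = +1.960 V.

+1.960 V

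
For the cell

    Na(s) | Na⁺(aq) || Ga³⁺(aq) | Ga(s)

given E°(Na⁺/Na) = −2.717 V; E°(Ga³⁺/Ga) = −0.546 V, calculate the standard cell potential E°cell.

+2.171 V

By convention the left-hand electrode in cell notation is the anode (oxidation) and the right-hand electrode is the cathode (reduction).
E°cell = E°(right) − E°(left) = −0.546 − (−2.717) = +2.171 V.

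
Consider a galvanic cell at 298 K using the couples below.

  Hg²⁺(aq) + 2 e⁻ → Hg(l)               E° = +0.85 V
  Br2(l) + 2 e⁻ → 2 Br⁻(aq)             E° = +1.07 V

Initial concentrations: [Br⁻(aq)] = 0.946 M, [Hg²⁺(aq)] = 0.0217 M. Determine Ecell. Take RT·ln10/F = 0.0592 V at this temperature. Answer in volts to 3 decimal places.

Br₂/Br⁻ is reduced (cathode, E° = +1.07 V) and Hg²⁺/Hg is oxidized (anode).
The standard potential is +1.07 − (+0.85) = +0.22 V and the balanced reaction transfers n = 2 electrons.
The balanced reaction is Br2(l) + Hg(l) → 2 Br⁻(aq) + Hg²⁺(aq), so Q = [Br⁻(aq)]^2·[Hg²⁺(aq)] = 0.0194 and log Q = −1.712.
By the Nernst equation, E = +0.22 − (0.0592/2)·(−1.712) = +0.271 V.

+0.271 V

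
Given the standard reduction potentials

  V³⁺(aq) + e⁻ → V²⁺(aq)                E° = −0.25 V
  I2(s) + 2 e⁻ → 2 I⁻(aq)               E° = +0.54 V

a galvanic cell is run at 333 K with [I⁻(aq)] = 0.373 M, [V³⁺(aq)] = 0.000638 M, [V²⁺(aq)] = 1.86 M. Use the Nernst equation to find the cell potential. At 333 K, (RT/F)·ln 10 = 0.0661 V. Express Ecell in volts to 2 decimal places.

+1.05 V

Since E°(I₂/I⁻) > E°(V³⁺/V²⁺), I₂/I⁻ serves as the cathode.
The standard potential is +0.54 − (−0.25) = +0.79 V and the balanced reaction transfers n = 2 electrons.
The balanced reaction is I2(s) + 2 V²⁺(aq) → 2 I⁻(aq) + 2 V³⁺(aq), so Q = ([I⁻(aq)]^2·[V³⁺(aq)]^2) / [V²⁺(aq)]^2 = 1.64×10^−8 and log Q = −7.786.
By the Nernst equation, E = +0.79 − (0.0661/2)·(−7.786) = +1.05 V.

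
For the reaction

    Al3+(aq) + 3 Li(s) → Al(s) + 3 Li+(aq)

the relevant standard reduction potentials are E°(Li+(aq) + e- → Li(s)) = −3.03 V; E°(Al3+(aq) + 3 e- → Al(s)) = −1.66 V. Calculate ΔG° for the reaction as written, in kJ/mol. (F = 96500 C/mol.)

−397 kJ/mol

In the reaction as written Al3+(aq) is reduced, so the Al³⁺/Al couple is the cathode and Li⁺/Li is the anode.
E°cell = −1.66 − (−3.03) = +1.37 V; balancing electrons gives n = 3.
ΔG° = −nFE°cell = −(3)(96500)(+1.37) J/mol = −397 kJ/mol.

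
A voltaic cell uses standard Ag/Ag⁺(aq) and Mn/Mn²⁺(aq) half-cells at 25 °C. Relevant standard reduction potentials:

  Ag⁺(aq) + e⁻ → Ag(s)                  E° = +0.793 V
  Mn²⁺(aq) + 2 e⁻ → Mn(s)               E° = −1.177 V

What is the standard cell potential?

+1.970 V

Of the two couples in this cell, the one with the more positive reduction potential is reduced at the cathode: here that is Ag⁺/Ag (+0.793 V); Mn²⁺/Mn (−1.177 V) is the anode.
E°cell = E°(cathode) − E°(anode) = +0.793 − (−1.177) = +1.970 V.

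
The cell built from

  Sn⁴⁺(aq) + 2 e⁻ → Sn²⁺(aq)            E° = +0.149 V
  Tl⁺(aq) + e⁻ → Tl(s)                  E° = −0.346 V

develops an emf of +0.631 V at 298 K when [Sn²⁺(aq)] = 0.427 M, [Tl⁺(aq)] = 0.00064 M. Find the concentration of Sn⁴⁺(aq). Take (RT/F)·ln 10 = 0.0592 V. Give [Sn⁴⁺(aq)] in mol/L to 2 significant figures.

With Sn⁴⁺/Sn²⁺ at the cathode and Tl⁺/Tl at the anode, E°cell = +0.149 − (−0.346) = +0.495 V (n = 2).
From the Nernst equation, log Q = n(E° − E)/0.0592 = 2·(+0.495 − (+0.631))/0.0592 = −4.595.
Balancing electrons gives Sn⁴⁺(aq) + 2 Tl(s) → Sn²⁺(aq) + 2 Tl⁺(aq); thus Q = ([Sn²⁺(aq)]·[Tl⁺(aq)]^2) / [Sn⁴⁺(aq)].
Solving for the unknown gives log [Sn⁴⁺(aq)] = −2.162, so [Sn⁴⁺(aq)] ≈ 0.0069 M.

0.0069 M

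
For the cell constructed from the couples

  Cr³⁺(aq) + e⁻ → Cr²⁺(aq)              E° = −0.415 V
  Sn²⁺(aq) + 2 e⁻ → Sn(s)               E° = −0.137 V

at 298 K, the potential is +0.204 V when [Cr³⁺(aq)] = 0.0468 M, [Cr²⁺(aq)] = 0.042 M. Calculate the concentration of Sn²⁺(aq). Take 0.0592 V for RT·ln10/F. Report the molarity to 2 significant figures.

0.0039 M

With Sn²⁺/Sn at the cathode and Cr³⁺/Cr²⁺ at the anode, E°cell = −0.137 − (−0.415) = +0.278 V (n = 2).
From the Nernst equation, log Q = n(E° − E)/0.0592 = 2·(+0.278 − (+0.204))/0.0592 = 2.500.
The balanced reaction is Sn²⁺(aq) + 2 Cr²⁺(aq) → Sn(s) + 2 Cr³⁺(aq), so Q = [Cr³⁺(aq)]^2 / ([Sn²⁺(aq)]·[Cr²⁺(aq)]^2).
Isolating [Sn²⁺(aq)] in Q = 10^{2.500} yields log [Sn²⁺(aq)] = −2.406, i.e. 0.0039 M.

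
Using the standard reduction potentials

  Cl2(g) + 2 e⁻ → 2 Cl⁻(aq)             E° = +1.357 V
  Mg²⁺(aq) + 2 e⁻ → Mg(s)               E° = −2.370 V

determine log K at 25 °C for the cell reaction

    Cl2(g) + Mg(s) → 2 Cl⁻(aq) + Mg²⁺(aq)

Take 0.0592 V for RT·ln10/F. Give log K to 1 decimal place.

log K = 125.9

The Cl₂/Cl⁻ couple is reduced (cathode); E°cell = +1.357 − (−2.370) = +3.727 V with n = 2.
At equilibrium E = 0, so log K = nE°cell / 0.0592 = (2)(+3.727) / 0.0592 = 125.9.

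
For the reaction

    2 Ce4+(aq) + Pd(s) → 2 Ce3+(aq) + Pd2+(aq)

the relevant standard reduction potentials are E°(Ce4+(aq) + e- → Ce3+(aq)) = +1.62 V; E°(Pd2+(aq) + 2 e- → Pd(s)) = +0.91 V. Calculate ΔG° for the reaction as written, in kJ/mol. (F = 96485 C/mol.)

−137 kJ/mol

In the reaction as written Ce4+(aq) is reduced, so the Ce⁴⁺/Ce³⁺ couple is the cathode and Pd²⁺/Pd is the anode.
E°cell = +1.62 − (+0.91) = +0.71 V; balancing electrons gives n = 2.
ΔG° = −nFE°cell = −(2)(96485)(+0.71) J/mol = −137 kJ/mol.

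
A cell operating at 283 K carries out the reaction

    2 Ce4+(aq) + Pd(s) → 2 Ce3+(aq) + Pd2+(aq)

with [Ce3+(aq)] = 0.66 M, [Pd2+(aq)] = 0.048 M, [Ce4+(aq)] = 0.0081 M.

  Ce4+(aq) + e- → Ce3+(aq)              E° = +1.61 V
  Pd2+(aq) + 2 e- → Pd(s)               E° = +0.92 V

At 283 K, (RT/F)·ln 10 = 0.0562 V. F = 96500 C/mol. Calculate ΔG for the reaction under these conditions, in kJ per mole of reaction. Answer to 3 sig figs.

With Ce⁴⁺/Ce³⁺ reduced at the cathode, E°cell = +1.61 − (+0.92) = +0.69 V and n = 2.
Q = ([Ce3+(aq)]^2·[Pd2+(aq)]) / [Ce4+(aq)]^2 = 319, so log Q = 2.503 and E = +0.69 − (0.0562/2)(2.503) = +0.6197 V.
Then ΔG = −nFE = −2 × 96500 × +0.6197 J/mol = −120 kJ/mol.

−120 kJ/mol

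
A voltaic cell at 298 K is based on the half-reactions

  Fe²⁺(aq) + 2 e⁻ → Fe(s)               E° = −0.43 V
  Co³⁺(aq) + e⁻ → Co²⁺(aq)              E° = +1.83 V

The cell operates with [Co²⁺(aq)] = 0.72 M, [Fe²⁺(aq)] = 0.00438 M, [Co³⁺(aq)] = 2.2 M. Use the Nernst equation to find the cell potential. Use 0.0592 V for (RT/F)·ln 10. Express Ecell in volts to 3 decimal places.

The Co³⁺/Co²⁺ couple has the more positive E°, so it is the cathode; Fe²⁺/Fe is the anode.
The standard potential is +1.83 − (−0.43) = +2.26 V and the balanced reaction transfers n = 2 electrons.
Balancing gives 2 Co³⁺(aq) + Fe(s) → 2 Co²⁺(aq) + Fe²⁺(aq); hence Q = ([Co²⁺(aq)]^2·[Fe²⁺(aq)]) / [Co³⁺(aq)]^2 = 0.000469 (log Q = −3.329).
E = E° − (0.0592/n)·log Q = +2.26 − (0.0592/2)(−3.329) = +2.359 V.

+2.359 V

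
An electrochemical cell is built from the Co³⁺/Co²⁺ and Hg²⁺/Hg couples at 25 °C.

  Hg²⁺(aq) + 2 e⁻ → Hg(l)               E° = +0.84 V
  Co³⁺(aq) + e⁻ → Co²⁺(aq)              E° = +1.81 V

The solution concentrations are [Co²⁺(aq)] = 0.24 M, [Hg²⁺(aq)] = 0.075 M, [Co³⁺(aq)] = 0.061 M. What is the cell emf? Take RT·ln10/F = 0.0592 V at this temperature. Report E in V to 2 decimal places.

The Co³⁺/Co²⁺ couple has the more positive E°, so it is the cathode; Hg²⁺/Hg is the anode.
The standard potential is +1.81 − (+0.84) = +0.97 V and the balanced reaction transfers n = 2 electrons.
Balancing gives 2 Co³⁺(aq) + Hg(l) → 2 Co²⁺(aq) + Hg²⁺(aq); hence Q = ([Co²⁺(aq)]^2·[Hg²⁺(aq)]) / [Co³⁺(aq)]^2 = 1.16 (log Q = 0.065).
By the Nernst equation, E = +0.97 − (0.0592/2)·(0.065) = +0.97 V.

+0.97 V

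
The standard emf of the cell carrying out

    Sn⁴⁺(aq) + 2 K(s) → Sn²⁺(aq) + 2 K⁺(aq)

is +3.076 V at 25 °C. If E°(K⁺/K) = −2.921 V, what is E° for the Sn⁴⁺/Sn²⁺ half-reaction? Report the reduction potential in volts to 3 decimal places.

In the reaction as written the Sn⁴⁺/Sn²⁺ couple is reduced (cathode) and K⁺/K is oxidized (anode), so E°cell = E°(Sn⁴⁺/Sn²⁺) − E°(K⁺/K).
E°(Sn⁴⁺/Sn²⁺) = E°cell + E°(anode) = +3.076 + (−2.921) = +0.155 V.

+0.155 V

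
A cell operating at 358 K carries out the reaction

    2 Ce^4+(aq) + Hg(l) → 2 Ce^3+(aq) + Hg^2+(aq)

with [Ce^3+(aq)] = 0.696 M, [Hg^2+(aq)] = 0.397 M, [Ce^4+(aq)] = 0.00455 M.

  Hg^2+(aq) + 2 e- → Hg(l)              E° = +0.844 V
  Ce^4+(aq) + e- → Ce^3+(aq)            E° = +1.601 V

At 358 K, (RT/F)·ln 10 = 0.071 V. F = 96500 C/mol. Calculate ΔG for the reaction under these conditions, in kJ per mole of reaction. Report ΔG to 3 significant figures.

E°cell = +1.601 − (+0.844) = +0.757 V; the balanced reaction transfers n = 2 electrons.
The reaction quotient is ([Ce^3+(aq)]^2·[Hg^2+(aq)]) / [Ce^4+(aq)]^2 = 9.29×10^3; by Nernst, E = +0.757 − (0.071/2)(3.968) = +0.6161 V.
ΔG = −nFE = −(2)(96500)(+0.6161) J/mol = −119 kJ/mol.

−119 kJ/mol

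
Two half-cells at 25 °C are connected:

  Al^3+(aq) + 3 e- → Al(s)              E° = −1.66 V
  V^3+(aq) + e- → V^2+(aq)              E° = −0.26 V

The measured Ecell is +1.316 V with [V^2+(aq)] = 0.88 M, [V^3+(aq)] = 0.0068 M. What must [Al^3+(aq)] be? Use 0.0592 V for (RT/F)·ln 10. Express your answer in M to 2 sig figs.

With V³⁺/V²⁺ at the cathode and Al³⁺/Al at the anode, E°cell = −0.26 − (−1.66) = +1.40 V (n = 3).
From the Nernst equation, log Q = n(E° − E)/0.0592 = 3·(+1.40 − (+1.316))/0.0592 = 4.257.
Balancing electrons gives 3 V^3+(aq) + Al(s) → 3 V^2+(aq) + Al^3+(aq); thus Q = ([V^2+(aq)]^3·[Al^3+(aq)]) / [V^3+(aq)]^3.
Substituting the known concentrations and solving, log [Al^3+(aq)] = −2.079 and [Al^3+(aq)] = 0.0083 M.

0.0083 M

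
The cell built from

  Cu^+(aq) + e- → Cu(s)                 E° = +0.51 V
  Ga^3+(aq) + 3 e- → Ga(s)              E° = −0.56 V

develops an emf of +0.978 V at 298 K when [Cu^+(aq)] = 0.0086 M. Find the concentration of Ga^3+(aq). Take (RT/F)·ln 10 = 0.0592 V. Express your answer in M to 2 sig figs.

0.029 M

The Cu⁺/Cu couple has the larger reduction potential, so it is the cathode: E°cell = +0.51 − (−0.56) = +1.07 V and n = 3.
From the Nernst equation, log Q = n(E° − E)/0.0592 = 3·(+1.07 − (+0.978))/0.0592 = 4.662.
The balanced reaction is 3 Cu^+(aq) + Ga(s) → 3 Cu(s) + Ga^3+(aq), so Q = [Ga^3+(aq)] / [Cu^+(aq)]^3.
Isolating [Ga^3+(aq)] in Q = 10^{4.662} yields log [Ga^3+(aq)] = −1.535, i.e. 0.029 M.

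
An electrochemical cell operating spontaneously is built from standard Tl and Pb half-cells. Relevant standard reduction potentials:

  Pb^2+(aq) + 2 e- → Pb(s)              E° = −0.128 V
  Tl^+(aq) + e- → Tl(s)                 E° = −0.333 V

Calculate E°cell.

Of the two couples in this cell, the one with the more positive reduction potential is reduced at the cathode: here that is Pb²⁺/Pb (−0.128 V); Tl⁺/Tl (−0.333 V) is the anode.
E°cell = E°(cathode) − E°(anode) = −0.128 − (−0.333) = +0.205 V.

+0.205 V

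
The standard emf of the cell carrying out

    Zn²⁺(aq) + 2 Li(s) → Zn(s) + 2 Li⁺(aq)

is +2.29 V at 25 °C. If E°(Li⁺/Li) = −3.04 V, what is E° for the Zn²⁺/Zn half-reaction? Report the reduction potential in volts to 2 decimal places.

In the reaction as written the Zn²⁺/Zn couple is reduced (cathode) and Li⁺/Li is oxidized (anode), so E°cell = E°(Zn²⁺/Zn) − E°(Li⁺/Li).
E°(Zn²⁺/Zn) = E°cell + E°(anode) = +2.29 + (−3.04) = −0.75 V.

−0.75 V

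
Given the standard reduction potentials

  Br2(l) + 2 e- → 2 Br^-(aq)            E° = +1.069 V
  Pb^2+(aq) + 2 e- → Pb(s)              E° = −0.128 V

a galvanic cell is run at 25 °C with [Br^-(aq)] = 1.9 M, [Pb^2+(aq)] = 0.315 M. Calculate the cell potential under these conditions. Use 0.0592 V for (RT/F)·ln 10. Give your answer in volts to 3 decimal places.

+1.195 V

The Br₂/Br⁻ couple has the more positive E°, so it is the cathode; Pb²⁺/Pb is the anode.
E°cell = E°cat − E°an = +1.069 − (−0.128) = +1.197 V; n = 2.
Balancing gives Br2(l) + Pb(s) → 2 Br^-(aq) + Pb^2+(aq); hence Q = [Br^-(aq)]^2·[Pb^2+(aq)] = 1.14 (log Q = 0.056).
By the Nernst equation, E = +1.197 − (0.0592/2)·(0.056) = +1.195 V.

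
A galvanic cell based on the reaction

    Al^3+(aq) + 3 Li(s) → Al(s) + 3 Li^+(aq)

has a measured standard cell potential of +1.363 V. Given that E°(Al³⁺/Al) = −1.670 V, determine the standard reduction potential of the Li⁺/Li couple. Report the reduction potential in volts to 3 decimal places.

−3.033 V

In the reaction as written the Al³⁺/Al couple is reduced (cathode) and Li⁺/Li is oxidized (anode), so E°cell = E°(Al³⁺/Al) − E°(Li⁺/Li).
E°(Li⁺/Li) = E°(cathode) − E°cell = −1.670 − (+1.363) = −3.033 V.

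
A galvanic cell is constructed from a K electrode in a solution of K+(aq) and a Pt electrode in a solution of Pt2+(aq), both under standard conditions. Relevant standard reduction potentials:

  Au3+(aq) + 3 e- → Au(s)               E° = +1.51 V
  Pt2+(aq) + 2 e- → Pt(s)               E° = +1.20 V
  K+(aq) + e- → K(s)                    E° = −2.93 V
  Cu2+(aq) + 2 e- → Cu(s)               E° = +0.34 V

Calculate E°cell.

+4.13 V

The Pt²⁺/Pt couple has the higher E°, so Pt ion is reduced (cathode) and K is oxidized (anode).
E°cell = E°(cathode) − E°(anode) = +1.20 − (−2.93) = +4.13 V.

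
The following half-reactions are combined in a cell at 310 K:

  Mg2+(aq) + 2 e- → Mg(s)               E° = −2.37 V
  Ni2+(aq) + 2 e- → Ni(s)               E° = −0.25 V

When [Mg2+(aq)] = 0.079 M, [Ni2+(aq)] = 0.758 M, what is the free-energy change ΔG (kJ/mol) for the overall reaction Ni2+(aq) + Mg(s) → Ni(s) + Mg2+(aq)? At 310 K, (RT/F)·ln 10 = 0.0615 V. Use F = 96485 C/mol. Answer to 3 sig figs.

−415 kJ/mol

With Ni²⁺/Ni reduced at the cathode, E°cell = −0.25 − (−2.37) = +2.12 V and n = 2.
Q = [Mg2+(aq)] / [Ni2+(aq)] = 0.104, so log Q = −0.982 and E = +2.12 − (0.0615/2)(−0.982) = +2.1502 V.
Finally ΔG = −nFE = −(2)(96485 C/mol)(+2.1502 V) = −415 kJ/mol.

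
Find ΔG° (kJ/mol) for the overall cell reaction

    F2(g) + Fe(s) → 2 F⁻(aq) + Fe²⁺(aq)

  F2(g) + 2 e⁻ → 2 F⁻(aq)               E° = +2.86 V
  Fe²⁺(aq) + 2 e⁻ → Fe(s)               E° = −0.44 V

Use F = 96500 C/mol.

In the reaction as written F2(g) is reduced, so the F₂/F⁻ couple is the cathode and Fe²⁺/Fe is the anode.
E°cell = +2.86 − (−0.44) = +3.30 V; balancing electrons gives n = 2.
ΔG° = −nFE°cell = −(2)(96500)(+3.30) J/mol = −637 kJ/mol.

−637 kJ/mol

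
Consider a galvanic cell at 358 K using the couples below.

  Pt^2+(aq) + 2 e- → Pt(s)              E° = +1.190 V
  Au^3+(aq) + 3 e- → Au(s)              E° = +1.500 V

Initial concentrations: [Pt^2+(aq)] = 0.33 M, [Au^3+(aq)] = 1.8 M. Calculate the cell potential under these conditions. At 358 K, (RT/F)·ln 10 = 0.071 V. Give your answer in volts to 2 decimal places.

The Au³⁺/Au couple has the more positive E°, so it is the cathode; Pt²⁺/Pt is the anode.
E°cell = E°cat − E°an = +1.500 − (+1.190) = +0.310 V; n = 6.
Balancing gives 2 Au^3+(aq) + 3 Pt(s) → 2 Au(s) + 3 Pt^2+(aq); hence Q = [Pt^2+(aq)]^3 / [Au^3+(aq)]^2 = 0.0111 (log Q = −1.955).
By the Nernst equation, E = +0.310 − (0.071/6)·(−1.955) = +0.33 V.

+0.33 V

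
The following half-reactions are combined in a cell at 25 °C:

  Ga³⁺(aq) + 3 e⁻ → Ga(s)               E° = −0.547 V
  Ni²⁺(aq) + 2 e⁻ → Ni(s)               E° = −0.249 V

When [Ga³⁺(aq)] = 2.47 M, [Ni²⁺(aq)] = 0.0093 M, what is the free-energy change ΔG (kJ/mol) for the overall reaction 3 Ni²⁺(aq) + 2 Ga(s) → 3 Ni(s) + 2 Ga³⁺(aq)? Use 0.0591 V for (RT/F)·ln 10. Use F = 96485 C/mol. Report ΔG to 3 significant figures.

−133 kJ/mol

With Ni²⁺/Ni reduced at the cathode, E°cell = −0.249 − (−0.547) = +0.298 V and n = 6.
Q = [Ga³⁺(aq)]^2 / [Ni²⁺(aq)]^3 = 7.58×10^6, so log Q = 6.880 and E = +0.298 − (0.0591/6)(6.880) = +0.2302 V.
ΔG = −nFE = −(6)(96485)(+0.2302) J/mol = −133 kJ/mol.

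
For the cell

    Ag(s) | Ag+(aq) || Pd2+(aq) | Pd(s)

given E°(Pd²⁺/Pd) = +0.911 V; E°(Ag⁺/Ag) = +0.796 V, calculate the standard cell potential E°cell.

+0.115 V

By convention the left-hand electrode in cell notation is the anode (oxidation) and the right-hand electrode is the cathode (reduction).
E°cell = E°(right) − E°(left) = +0.911 − (+0.796) = +0.115 V.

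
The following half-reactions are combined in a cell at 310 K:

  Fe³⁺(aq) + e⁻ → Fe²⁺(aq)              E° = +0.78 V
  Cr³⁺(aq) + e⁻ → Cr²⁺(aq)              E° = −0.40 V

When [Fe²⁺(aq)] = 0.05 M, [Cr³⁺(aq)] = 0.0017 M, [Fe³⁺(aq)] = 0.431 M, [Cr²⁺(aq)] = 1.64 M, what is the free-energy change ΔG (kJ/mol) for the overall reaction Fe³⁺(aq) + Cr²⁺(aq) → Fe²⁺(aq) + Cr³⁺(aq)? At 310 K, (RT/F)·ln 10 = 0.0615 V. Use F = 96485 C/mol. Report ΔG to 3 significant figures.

With Fe³⁺/Fe²⁺ reduced at the cathode, E°cell = +0.78 − (−0.40) = +1.18 V and n = 1.
Here Q = ([Fe²⁺(aq)]·[Cr³⁺(aq)]) / ([Fe³⁺(aq)]·[Cr²⁺(aq)]) = 0.00012 (log Q = −3.920), giving E = +1.18 − (0.0615/1)·(−3.920) = +1.4211 V.
Finally ΔG = −nFE = −(1)(96485 C/mol)(+1.4211 V) = −137 kJ/mol.

−137 kJ/mol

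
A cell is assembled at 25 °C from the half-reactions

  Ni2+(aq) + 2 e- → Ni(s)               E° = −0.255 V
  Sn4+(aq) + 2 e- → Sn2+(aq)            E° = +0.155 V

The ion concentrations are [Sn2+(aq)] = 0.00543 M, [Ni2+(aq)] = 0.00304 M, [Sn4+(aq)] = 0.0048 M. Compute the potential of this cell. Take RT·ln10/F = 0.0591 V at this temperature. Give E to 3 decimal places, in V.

Since E°(Sn⁴⁺/Sn²⁺) > E°(Ni²⁺/Ni), Sn⁴⁺/Sn²⁺ serves as the cathode.
The standard potential is +0.155 − (−0.255) = +0.410 V and the balanced reaction transfers n = 2 electrons.
Balancing gives Sn4+(aq) + Ni(s) → Sn2+(aq) + Ni2+(aq); hence Q = ([Sn2+(aq)]·[Ni2+(aq)]) / [Sn4+(aq)] = 0.00344 (log Q = −2.464).
E = E° − (0.0591/n)·log Q = +0.410 − (0.0591/2)(−2.464) = +0.483 V.

+0.483 V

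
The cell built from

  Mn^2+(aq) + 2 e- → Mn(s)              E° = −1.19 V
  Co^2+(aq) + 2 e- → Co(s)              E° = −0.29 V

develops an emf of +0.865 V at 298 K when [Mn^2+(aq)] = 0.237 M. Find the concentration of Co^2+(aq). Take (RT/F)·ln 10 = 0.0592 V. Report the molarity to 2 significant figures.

The Co²⁺/Co couple has the larger reduction potential, so it is the cathode: E°cell = −0.29 − (−1.19) = +0.90 V and n = 2.
Since E = E° − (0.0592/n)·log Q, log Q = n(E° − E)/0.0592 = 1.182.
The balanced reaction is Co^2+(aq) + Mn(s) → Co(s) + Mn^2+(aq), so Q = [Mn^2+(aq)] / [Co^2+(aq)].
Solving for the unknown gives log [Co^2+(aq)] = −1.807, so [Co^2+(aq)] ≈ 0.016 M.

0.016 M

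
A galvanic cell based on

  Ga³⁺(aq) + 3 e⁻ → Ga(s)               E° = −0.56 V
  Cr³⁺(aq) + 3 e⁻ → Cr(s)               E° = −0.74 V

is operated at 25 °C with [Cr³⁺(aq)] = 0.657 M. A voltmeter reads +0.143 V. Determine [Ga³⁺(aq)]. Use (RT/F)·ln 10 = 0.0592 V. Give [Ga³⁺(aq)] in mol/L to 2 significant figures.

0.0088 M

The Ga³⁺/Ga couple has the larger reduction potential, so it is the cathode: E°cell = −0.56 − (−0.74) = +0.18 V and n = 3.
From the Nernst equation, log Q = n(E° − E)/0.0592 = 3·(+0.18 − (+0.143))/0.0592 = 1.875.
For Ga³⁺(aq) + Cr(s) → Ga(s) + Cr³⁺(aq), the reaction quotient is Q = [Cr³⁺(aq)] / [Ga³⁺(aq)].
Solving for the unknown gives log [Ga³⁺(aq)] = −2.057, so [Ga³⁺(aq)] ≈ 0.0088 M.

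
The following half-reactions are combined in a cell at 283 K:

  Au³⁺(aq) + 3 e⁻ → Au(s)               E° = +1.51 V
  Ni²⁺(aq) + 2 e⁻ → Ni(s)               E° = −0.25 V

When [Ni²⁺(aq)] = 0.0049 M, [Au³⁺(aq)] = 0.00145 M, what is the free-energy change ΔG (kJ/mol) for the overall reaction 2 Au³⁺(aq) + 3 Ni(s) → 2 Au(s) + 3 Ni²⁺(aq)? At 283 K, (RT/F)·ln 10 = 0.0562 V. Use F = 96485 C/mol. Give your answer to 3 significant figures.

−1030 kJ/mol

E°cell = +1.51 − (−0.25) = +1.76 V; the balanced reaction transfers n = 6 electrons.
The reaction quotient is [Ni²⁺(aq)]^3 / [Au³⁺(aq)]^2 = 0.056; by Nernst, E = +1.76 − (0.0562/6)(−1.252) = +1.7717 V.
Then ΔG = −nFE = −6 × 96485 × +1.7717 J/mol = −1030 kJ/mol.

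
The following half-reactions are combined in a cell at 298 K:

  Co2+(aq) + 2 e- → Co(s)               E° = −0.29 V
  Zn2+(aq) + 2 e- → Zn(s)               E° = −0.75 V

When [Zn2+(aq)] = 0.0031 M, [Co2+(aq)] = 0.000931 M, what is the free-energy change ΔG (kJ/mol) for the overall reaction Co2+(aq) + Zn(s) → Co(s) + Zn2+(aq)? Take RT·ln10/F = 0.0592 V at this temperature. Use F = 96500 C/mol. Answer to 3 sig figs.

−85.8 kJ/mol

The standard cell potential is −0.29 − (−0.75) = +0.46 V, with n = 2 electrons in the balanced equation.
Q = [Zn2+(aq)] / [Co2+(aq)] = 3.33, so log Q = 0.522 and E = +0.46 − (0.0592/2)(0.522) = +0.4445 V.
Then ΔG = −nFE = −2 × 96500 × +0.4445 J/mol = −85.8 kJ/mol.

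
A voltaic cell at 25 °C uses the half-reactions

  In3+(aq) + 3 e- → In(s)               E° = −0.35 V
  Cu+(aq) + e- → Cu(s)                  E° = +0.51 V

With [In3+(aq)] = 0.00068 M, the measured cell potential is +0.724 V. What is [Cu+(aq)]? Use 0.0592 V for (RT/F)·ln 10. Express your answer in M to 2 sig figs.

Cu⁺/Cu is the cathode (higher E°); E°cell = +0.51 − (−0.35) = +0.86 V with n = 3.
Rearranging E = E° − (0.0592/n)·log Q gives log Q = 3(+0.86 − (+0.724))/0.0592 = 6.892.
The balanced reaction is 3 Cu+(aq) + In(s) → 3 Cu(s) + In3+(aq), so Q = [In3+(aq)] / [Cu+(aq)]^3.
Solving for the unknown gives log [Cu+(aq)] = −3.353, so [Cu+(aq)] ≈ 0.00044 M.

0.00044 M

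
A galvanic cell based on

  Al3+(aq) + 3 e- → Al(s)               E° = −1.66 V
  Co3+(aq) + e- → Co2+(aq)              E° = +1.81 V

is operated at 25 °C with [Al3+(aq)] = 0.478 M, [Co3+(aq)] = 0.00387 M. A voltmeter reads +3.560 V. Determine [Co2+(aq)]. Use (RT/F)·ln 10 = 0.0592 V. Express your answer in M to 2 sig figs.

0.00015 M

With Co³⁺/Co²⁺ at the cathode and Al³⁺/Al at the anode, E°cell = +1.81 − (−1.66) = +3.47 V (n = 3).
Rearranging E = E° − (0.0592/n)·log Q gives log Q = 3(+3.47 − (+3.560))/0.0592 = −4.561.
The balanced reaction is 3 Co3+(aq) + Al(s) → 3 Co2+(aq) + Al3+(aq), so Q = ([Co2+(aq)]^3·[Al3+(aq)]) / [Co3+(aq)]^3.
Isolating [Co2+(aq)] in Q = 10^{−4.561} yields log [Co2+(aq)] = −3.826, i.e. 0.00015 M.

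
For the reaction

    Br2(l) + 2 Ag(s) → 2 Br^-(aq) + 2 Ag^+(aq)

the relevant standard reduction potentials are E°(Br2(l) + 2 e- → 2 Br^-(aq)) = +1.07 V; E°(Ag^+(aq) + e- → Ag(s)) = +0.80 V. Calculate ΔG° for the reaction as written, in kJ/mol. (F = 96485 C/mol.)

−52.1 kJ/mol

In the reaction as written Br2(l) is reduced, so the Br₂/Br⁻ couple is the cathode and Ag⁺/Ag is the anode.
E°cell = +1.07 − (+0.80) = +0.27 V; balancing electrons gives n = 2.
ΔG° = −nFE°cell = −(2)(96485)(+0.27) J/mol = −52.1 kJ/mol.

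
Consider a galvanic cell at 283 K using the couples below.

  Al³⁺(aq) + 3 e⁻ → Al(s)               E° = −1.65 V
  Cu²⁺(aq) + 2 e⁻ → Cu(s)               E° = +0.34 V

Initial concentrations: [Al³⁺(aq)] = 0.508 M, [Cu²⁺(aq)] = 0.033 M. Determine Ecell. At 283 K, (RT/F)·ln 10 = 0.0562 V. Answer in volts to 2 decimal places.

+1.95 V

Cu²⁺/Cu is reduced (cathode, E° = +0.34 V) and Al³⁺/Al is oxidized (anode).
E°cell = E°cat − E°an = +0.34 − (−1.65) = +1.99 V; n = 6.
The balanced reaction is 3 Cu²⁺(aq) + 2 Al(s) → 3 Cu(s) + 2 Al³⁺(aq), so Q = [Al³⁺(aq)]^2 / [Cu²⁺(aq)]^3 = 7.18×10^3 and log Q = 3.856.
E = E° − (0.0562/n)·log Q = +1.99 − (0.0562/6)(3.856) = +1.95 V.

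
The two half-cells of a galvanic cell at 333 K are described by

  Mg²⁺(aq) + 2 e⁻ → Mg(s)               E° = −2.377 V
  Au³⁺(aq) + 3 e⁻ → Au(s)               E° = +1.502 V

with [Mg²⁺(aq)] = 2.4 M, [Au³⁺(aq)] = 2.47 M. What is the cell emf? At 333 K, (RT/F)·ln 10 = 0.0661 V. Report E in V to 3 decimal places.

+3.875 V

Since E°(Au³⁺/Au) > E°(Mg²⁺/Mg), Au³⁺/Au serves as the cathode.
E°cell = E°cat − E°an = +1.502 − (−2.377) = +3.879 V; n = 6.
The balanced reaction is 2 Au³⁺(aq) + 3 Mg(s) → 2 Au(s) + 3 Mg²⁺(aq), so Q = [Mg²⁺(aq)]^3 / [Au³⁺(aq)]^2 = 2.27 and log Q = 0.355.
By the Nernst equation, E = +3.879 − (0.0661/6)·(0.355) = +3.875 V.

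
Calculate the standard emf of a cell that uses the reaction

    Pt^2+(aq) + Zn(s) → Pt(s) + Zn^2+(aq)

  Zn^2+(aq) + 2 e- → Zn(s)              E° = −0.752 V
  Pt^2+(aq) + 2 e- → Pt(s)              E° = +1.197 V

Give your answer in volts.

+1.949 V

Pt^2+(aq) gains electrons, so the Pt²⁺/Pt couple is the cathode; the Zn²⁺/Zn couple is the anode.
E°cell = E°(cathode) − E°(anode) = +1.197 − (−0.752) = +1.949 V.
The positive value indicates the reaction is spontaneous as written.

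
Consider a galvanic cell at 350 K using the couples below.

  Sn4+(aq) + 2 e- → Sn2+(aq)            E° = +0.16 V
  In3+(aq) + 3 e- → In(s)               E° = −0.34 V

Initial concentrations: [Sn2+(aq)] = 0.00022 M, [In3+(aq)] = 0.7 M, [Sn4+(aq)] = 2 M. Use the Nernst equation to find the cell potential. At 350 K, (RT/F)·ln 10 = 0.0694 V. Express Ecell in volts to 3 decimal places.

The Sn⁴⁺/Sn²⁺ couple has the more positive E°, so it is the cathode; In³⁺/In is the anode.
E°cell = +0.16 − (−0.34) = +0.50 V, with n = 6 electrons transferred.
For the overall reaction 3 Sn4+(aq) + 2 In(s) → 3 Sn2+(aq) + 2 In3+(aq), Q = ([Sn2+(aq)]^3·[In3+(aq)]^2) / [Sn4+(aq)]^3 = 6.52×10^−13, giving log Q = −12.186.
Applying E = E° − (RT ln10/nF)·log Q gives +0.50 − (0.0694/6)(−12.186) = +0.641 V.

+0.641 V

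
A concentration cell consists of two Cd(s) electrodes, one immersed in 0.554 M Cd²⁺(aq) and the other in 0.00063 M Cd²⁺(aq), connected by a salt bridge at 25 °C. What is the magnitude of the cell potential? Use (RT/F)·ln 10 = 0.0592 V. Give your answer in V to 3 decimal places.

For a concentration cell E°cell = 0, since both electrodes use the same couple.
The compartment with the higher Cd²⁺(aq) concentration (0.554 M) acts as the cathode; ions are reduced there and produced at the dilute (0.00063 M) anode.
With n = 2, Ecell = −(0.0592/2)·log([dilute]/[conc]) = −(0.0592/2)·log(0.00063/0.554) = +0.087 V.

0.087 V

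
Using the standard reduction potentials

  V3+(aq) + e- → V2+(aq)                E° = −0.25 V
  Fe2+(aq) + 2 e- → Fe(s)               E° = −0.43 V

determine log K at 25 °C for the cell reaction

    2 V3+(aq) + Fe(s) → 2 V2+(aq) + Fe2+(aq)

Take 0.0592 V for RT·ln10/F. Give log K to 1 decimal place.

log K = 6.1

The V³⁺/V²⁺ couple is reduced (cathode); E°cell = −0.25 − (−0.43) = +0.18 V with n = 2.
At equilibrium E = 0, so log K = nE°cell / 0.0592 = (2)(+0.18) / 0.0592 = 6.1.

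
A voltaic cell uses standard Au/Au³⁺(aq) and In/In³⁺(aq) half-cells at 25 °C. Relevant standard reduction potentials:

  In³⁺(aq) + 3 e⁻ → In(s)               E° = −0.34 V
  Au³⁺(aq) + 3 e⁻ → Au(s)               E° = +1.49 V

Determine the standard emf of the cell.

+1.83 V

Of the two couples in this cell, the one with the more positive reduction potential is reduced at the cathode: here that is Au³⁺/Au (+1.49 V); In³⁺/In (−0.34 V) is the anode.
E°cell = E°(cathode) − E°(anode) = +1.49 − (−0.34) = +1.83 V.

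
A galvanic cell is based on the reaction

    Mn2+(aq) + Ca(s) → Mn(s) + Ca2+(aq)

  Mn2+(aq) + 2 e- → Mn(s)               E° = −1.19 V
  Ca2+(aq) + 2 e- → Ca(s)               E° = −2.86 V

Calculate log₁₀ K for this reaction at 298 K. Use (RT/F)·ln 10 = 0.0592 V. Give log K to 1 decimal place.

log K = 56.4

The Mn²⁺/Mn couple is reduced (cathode); E°cell = −1.19 − (−2.86) = +1.67 V with n = 2.
At equilibrium E = 0, so log K = nE°cell / 0.0592 = (2)(+1.67) / 0.0592 = 56.4.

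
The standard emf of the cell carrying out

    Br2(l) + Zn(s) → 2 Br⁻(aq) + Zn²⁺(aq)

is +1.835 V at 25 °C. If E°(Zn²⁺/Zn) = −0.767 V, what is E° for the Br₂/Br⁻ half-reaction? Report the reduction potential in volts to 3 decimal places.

In the reaction as written the Br₂/Br⁻ couple is reduced (cathode) and Zn²⁺/Zn is oxidized (anode), so E°cell = E°(Br₂/Br⁻) − E°(Zn²⁺/Zn).
E°(Br₂/Br⁻) = E°cell + E°(anode) = +1.835 + (−0.767) = +1.068 V.

+1.068 V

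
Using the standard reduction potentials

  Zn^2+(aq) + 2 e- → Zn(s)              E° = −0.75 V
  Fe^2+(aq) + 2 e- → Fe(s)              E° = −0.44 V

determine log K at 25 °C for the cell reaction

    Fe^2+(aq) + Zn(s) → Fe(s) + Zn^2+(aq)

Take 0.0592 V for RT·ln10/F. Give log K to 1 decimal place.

The Fe²⁺/Fe couple is reduced (cathode); E°cell = −0.44 − (−0.75) = +0.31 V with n = 2.
At equilibrium E = 0, so log K = nE°cell / 0.0592 = (2)(+0.31) / 0.0592 = 10.5.

log K = 10.5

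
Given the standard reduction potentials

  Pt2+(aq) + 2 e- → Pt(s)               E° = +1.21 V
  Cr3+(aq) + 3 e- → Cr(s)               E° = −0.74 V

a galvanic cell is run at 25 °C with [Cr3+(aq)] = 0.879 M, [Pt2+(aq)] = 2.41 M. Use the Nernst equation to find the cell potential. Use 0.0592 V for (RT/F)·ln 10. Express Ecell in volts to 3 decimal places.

+1.962 V

Since E°(Pt²⁺/Pt) > E°(Cr³⁺/Cr), Pt²⁺/Pt serves as the cathode.
The standard potential is +1.21 − (−0.74) = +1.95 V and the balanced reaction transfers n = 6 electrons.
The balanced reaction is 3 Pt2+(aq) + 2 Cr(s) → 3 Pt(s) + 2 Cr3+(aq), so Q = [Cr3+(aq)]^2 / [Pt2+(aq)]^3 = 0.0552 and log Q = −1.258.
By the Nernst equation, E = +1.95 − (0.0592/6)·(−1.258) = +1.962 V.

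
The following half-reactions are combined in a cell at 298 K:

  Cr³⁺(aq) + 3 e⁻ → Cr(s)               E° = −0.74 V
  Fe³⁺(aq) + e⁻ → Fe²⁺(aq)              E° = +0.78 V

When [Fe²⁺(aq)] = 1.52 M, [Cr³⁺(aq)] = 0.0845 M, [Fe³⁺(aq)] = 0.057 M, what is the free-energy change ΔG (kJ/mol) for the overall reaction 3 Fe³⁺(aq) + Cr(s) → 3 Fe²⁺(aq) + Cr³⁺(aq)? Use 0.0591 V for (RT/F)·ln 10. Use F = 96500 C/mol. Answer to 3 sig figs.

The standard cell potential is +0.78 − (−0.74) = +1.52 V, with n = 3 electrons in the balanced equation.
Here Q = ([Fe²⁺(aq)]^3·[Cr³⁺(aq)]) / [Fe³⁺(aq)]^3 = 1.6×10^3 (log Q = 3.205), giving E = +1.52 − (0.0591/3)·(3.205) = +1.4569 V.
ΔG = −nFE = −(3)(96500)(+1.4569) J/mol = −422 kJ/mol.

−422 kJ/mol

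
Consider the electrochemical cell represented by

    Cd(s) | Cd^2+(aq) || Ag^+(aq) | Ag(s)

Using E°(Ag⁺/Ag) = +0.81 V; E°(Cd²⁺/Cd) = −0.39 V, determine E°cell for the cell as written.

+1.20 V

By convention the left-hand electrode in cell notation is the anode (oxidation) and the right-hand electrode is the cathode (reduction).
E°cell = E°(right) − E°(left) = +0.81 − (−0.39) = +1.20 V.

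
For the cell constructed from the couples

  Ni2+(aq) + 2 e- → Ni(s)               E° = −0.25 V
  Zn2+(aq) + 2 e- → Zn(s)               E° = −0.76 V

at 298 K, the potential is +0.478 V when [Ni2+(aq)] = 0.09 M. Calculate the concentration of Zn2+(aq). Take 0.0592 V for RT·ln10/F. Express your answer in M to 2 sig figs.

1.1 M

Ni²⁺/Ni is the cathode (higher E°); E°cell = −0.25 − (−0.76) = +0.51 V with n = 2.
From the Nernst equation, log Q = n(E° − E)/0.0592 = 2·(+0.51 − (+0.478))/0.0592 = 1.081.
The balanced reaction is Ni2+(aq) + Zn(s) → Ni(s) + Zn2+(aq), so Q = [Zn2+(aq)] / [Ni2+(aq)].
Isolating [Zn2+(aq)] in Q = 10^{1.081} yields log [Zn2+(aq)] = 0.035, i.e. 1.1 M.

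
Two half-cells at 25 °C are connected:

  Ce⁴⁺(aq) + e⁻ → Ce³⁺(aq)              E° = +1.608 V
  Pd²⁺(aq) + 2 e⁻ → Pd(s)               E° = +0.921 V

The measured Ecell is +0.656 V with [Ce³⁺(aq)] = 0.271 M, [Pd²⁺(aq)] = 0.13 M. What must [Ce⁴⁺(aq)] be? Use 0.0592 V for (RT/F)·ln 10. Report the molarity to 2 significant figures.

Ce⁴⁺/Ce³⁺ is the cathode (higher E°); E°cell = +1.608 − (+0.921) = +0.687 V with n = 2.
Rearranging E = E° − (0.0592/n)·log Q gives log Q = 2(+0.687 − (+0.656))/0.0592 = 1.047.
For 2 Ce⁴⁺(aq) + Pd(s) → 2 Ce³⁺(aq) + Pd²⁺(aq), the reaction quotient is Q = ([Ce³⁺(aq)]^2·[Pd²⁺(aq)]) / [Ce⁴⁺(aq)]^2.
Solving for the unknown gives log [Ce⁴⁺(aq)] = −1.534, so [Ce⁴⁺(aq)] ≈ 0.029 M.

0.029 M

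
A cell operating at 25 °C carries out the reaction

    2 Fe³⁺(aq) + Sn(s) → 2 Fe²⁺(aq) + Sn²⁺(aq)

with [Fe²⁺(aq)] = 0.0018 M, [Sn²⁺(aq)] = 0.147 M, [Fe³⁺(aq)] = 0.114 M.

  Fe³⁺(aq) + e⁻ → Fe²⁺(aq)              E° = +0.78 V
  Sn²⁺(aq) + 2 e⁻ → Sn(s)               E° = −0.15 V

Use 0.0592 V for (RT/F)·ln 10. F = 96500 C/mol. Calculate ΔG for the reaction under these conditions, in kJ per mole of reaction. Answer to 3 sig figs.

−205 kJ/mol

E°cell = +0.78 − (−0.15) = +0.93 V; the balanced reaction transfers n = 2 electrons.
Q = ([Fe²⁺(aq)]^2·[Sn²⁺(aq)]) / [Fe³⁺(aq)]^2 = 3.66×10^−5, so log Q = −4.436 and E = +0.93 − (0.0592/2)(−4.436) = +1.0613 V.
Then ΔG = −nFE = −2 × 96500 × +1.0613 J/mol = −205 kJ/mol.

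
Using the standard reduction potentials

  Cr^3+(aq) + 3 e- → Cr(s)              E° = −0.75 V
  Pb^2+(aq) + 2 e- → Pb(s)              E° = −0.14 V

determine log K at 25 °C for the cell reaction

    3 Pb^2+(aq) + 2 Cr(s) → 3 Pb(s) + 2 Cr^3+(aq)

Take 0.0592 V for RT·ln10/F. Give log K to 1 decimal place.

The Pb²⁺/Pb couple is reduced (cathode); E°cell = −0.14 − (−0.75) = +0.61 V with n = 6.
At equilibrium E = 0, so log K = nE°cell / 0.0592 = (6)(+0.61) / 0.0592 = 61.8.

log K = 61.8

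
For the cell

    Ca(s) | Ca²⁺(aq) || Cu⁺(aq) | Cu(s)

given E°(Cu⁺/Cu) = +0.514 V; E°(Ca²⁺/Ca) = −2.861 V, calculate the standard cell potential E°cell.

+3.375 V

By convention the left-hand electrode in cell notation is the anode (oxidation) and the right-hand electrode is the cathode (reduction).
E°cell = E°(right) − E°(left) = +0.514 − (−2.861) = +3.375 V.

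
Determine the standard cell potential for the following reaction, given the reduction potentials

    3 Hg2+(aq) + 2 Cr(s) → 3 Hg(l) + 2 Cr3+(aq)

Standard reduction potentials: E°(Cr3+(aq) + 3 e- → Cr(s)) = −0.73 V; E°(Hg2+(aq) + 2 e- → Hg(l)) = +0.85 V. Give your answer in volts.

In the reaction as written, Hg2+(aq) is reduced (cathode) and Cr3+(aq) is produced by oxidation at the anode.
E°cell = E°(cathode) − E°(anode) = +0.85 − (−0.73) = +1.58 V.

+1.58 V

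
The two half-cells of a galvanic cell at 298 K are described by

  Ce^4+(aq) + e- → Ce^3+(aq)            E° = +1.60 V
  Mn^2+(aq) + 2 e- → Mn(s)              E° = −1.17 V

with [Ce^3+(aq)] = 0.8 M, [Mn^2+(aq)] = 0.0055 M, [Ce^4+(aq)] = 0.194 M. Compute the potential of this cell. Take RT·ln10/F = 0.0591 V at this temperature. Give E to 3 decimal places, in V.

+2.800 V

Ce⁴⁺/Ce³⁺ is reduced (cathode, E° = +1.60 V) and Mn²⁺/Mn is oxidized (anode).
The standard potential is +1.60 − (−1.17) = +2.77 V and the balanced reaction transfers n = 2 electrons.
The balanced reaction is 2 Ce^4+(aq) + Mn(s) → 2 Ce^3+(aq) + Mn^2+(aq), so Q = ([Ce^3+(aq)]^2·[Mn^2+(aq)]) / [Ce^4+(aq)]^2 = 0.0935 and log Q = −1.029.
By the Nernst equation, E = +2.77 − (0.0591/2)·(−1.029) = +2.800 V.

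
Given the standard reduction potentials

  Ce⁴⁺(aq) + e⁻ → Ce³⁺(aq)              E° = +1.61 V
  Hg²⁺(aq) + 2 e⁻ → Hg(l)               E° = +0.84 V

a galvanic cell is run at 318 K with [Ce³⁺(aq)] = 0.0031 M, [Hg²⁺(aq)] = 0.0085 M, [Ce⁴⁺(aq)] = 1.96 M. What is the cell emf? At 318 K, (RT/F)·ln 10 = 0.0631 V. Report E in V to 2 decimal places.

The Ce⁴⁺/Ce³⁺ couple has the more positive E°, so it is the cathode; Hg²⁺/Hg is the anode.
E°cell = E°cat − E°an = +1.61 − (+0.84) = +0.77 V; n = 2.
The balanced reaction is 2 Ce⁴⁺(aq) + Hg(l) → 2 Ce³⁺(aq) + Hg²⁺(aq), so Q = ([Ce³⁺(aq)]^2·[Hg²⁺(aq)]) / [Ce⁴⁺(aq)]^2 = 2.13×10^−8 and log Q = −7.672.
By the Nernst equation, E = +0.77 − (0.0631/2)·(−7.672) = +1.01 V.

+1.01 V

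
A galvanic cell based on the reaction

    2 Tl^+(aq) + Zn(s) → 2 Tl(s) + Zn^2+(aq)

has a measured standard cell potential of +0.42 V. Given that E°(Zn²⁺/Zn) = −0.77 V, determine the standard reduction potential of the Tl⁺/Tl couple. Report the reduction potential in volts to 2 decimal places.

−0.35 V

In the reaction as written the Tl⁺/Tl couple is reduced (cathode) and Zn²⁺/Zn is oxidized (anode), so E°cell = E°(Tl⁺/Tl) − E°(Zn²⁺/Zn).
E°(Tl⁺/Tl) = E°cell + E°(anode) = +0.42 + (−0.77) = −0.35 V.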